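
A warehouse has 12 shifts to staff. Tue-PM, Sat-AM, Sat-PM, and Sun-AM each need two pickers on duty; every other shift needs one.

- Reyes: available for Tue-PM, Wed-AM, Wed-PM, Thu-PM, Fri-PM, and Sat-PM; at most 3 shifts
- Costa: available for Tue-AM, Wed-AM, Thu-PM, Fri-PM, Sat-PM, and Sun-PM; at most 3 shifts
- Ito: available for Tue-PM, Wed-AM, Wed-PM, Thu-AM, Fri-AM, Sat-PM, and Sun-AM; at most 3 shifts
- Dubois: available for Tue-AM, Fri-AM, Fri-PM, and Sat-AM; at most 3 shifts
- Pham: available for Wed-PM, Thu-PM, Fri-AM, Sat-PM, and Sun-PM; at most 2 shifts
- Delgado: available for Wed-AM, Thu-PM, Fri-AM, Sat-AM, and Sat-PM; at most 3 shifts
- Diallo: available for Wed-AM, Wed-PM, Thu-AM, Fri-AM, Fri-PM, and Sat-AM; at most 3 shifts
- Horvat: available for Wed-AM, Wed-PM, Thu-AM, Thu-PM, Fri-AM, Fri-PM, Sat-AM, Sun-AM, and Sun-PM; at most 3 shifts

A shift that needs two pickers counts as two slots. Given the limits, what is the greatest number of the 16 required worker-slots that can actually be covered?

16

Total capacity across all pickers is 3+3+3+3+2+3+3+3 = 23, and 16 slots are needed, so at most 16 can be filled.
An assignment achieving 16: Tue-AM→Costa, Tue-PM→Reyes+Ito, Wed-AM→Delgado, Wed-PM→Reyes, Thu-AM→Ito, Thu-PM→Reyes, Fri-AM→Dubois, Fri-PM→Costa, Sat-AM→Dubois+Delgado, Sat-PM→Pham+Delgado, Sun-AM→Ito+Horvat, Sun-PM→Costa.
Loads: Reyes 3/3, Costa 3/3, Ito 3/3, Dubois 2/3, Pham 1/2, Delgado 3/3, Diallo 0/3, Horvat 1/3.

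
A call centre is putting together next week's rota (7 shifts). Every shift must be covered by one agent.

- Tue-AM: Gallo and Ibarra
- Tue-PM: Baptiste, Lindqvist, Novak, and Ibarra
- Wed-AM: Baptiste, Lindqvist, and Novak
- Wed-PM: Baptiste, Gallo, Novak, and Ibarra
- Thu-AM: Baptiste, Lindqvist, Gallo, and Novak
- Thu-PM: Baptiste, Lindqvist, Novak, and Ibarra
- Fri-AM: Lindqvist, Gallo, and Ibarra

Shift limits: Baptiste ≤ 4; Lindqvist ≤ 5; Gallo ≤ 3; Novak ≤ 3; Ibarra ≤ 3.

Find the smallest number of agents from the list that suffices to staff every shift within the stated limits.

7 slots to fill and no one can take more than 5, so at least ⌈7/5⌉ = 2 agents are needed.
Baptiste and Gallo alone can cover everything: Tue-AM→Gallo, Tue-PM→Baptiste, Wed-AM→Baptiste, Wed-PM→Baptiste, Thu-AM→Gallo, Thu-PM→Baptiste, Fri-AM→Gallo.

2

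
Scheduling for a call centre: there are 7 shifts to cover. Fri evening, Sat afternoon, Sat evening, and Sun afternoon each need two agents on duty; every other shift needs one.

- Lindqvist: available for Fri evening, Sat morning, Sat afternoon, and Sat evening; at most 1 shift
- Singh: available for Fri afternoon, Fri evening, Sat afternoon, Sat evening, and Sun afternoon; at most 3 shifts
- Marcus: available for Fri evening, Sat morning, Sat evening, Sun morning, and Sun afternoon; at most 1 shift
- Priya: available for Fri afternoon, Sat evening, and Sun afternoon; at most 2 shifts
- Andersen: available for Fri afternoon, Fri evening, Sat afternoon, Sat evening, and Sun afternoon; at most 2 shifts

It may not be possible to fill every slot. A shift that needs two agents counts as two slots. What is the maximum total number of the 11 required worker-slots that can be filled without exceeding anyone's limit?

Total capacity across all agents is 1+3+1+2+2 = 9, and 11 slots are needed, so at most 9 can be filled.
An assignment achieving 9: Fri afternoon→Singh, Fri evening→Singh+Andersen, Sat morning→Lindqvist, Sat afternoon→Singh+Andersen, Sat evening→Priya, Sun morning→Marcus, Sun afternoon→Priya.
Loads: Lindqvist 1/1, Singh 3/3, Marcus 1/1, Priya 2/2, Andersen 2/2.

9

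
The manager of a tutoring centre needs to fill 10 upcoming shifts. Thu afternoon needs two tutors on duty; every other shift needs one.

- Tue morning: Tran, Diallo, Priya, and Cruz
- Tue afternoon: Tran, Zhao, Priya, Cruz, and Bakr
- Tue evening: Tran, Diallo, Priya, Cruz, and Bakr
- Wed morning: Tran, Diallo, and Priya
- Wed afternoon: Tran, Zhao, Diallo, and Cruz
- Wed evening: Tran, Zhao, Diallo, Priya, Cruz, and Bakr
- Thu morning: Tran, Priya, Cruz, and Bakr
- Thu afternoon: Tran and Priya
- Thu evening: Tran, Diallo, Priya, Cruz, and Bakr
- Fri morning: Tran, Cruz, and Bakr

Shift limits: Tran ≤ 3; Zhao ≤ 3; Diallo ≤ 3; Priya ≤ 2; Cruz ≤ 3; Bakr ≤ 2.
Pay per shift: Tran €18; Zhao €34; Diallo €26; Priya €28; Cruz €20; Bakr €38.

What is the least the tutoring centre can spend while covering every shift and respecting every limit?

€248

Thu afternoon can only be covered by Tran and Priya, so that assignment is forced.
Picking the cheapest available tutor for each shift independently would cost €208, but that ignores the shift limits.
An optimal schedule: Tue morning→Cruz, Tue afternoon→Priya, Tue evening→Diallo, Wed morning→Tran, Wed afternoon→Cruz, Wed evening→Diallo, Thu morning→Cruz, Thu afternoon→Tran+Priya, Thu evening→Diallo, Fri morning→Tran.
Total: 20 + 28 + 26 + 18 + 20 + 26 + 20 + 18 + 28 + 26 + 18 = €248.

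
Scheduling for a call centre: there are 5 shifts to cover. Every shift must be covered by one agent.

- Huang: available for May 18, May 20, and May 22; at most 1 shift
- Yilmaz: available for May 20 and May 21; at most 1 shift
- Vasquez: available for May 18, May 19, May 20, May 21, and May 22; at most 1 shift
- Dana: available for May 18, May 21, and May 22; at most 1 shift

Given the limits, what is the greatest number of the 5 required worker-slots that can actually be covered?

4

Total capacity across all agents is 1+1+1+1 = 4, and 5 slots are needed, so at most 4 can be filled.
An assignment achieving 4: May 18→Huang, May 19→Vasquez, May 20→Yilmaz, May 21→Dana.
Loads: Huang 1/1, Yilmaz 1/1, Vasquez 1/1, Dana 1/1.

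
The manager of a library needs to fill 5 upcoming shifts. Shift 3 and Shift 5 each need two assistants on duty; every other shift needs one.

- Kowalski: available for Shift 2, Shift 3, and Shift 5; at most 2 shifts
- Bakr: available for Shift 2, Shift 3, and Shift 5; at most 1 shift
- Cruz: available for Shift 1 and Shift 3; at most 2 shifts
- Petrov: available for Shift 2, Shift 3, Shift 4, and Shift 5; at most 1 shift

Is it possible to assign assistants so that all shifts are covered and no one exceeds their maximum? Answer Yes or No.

Shifts {Shift 2, Shift 3, Shift 4, Shift 5} need 6 worker-slots in total, but the assistants available for any of those shifts (Kowalski, Bakr, Cruz, and Petrov) can supply at most 5 among them. So no valid schedule exists.

No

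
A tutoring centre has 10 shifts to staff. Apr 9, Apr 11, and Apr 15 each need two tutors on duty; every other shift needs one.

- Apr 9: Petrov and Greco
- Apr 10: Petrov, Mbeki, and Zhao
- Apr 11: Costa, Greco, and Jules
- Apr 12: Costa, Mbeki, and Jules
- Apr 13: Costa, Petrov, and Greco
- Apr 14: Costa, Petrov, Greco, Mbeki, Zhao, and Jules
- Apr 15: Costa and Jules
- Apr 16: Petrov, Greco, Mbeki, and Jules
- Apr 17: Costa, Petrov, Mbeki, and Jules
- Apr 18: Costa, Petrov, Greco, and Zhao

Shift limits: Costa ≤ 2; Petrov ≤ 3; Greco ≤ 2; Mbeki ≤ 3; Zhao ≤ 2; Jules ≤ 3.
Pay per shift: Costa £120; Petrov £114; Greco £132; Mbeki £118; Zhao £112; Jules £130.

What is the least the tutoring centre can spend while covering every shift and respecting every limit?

£1552

Apr 9 can only be covered by Petrov and Greco, so that assignment is forced.
Apr 15 can only be covered by Costa and Jules, so that assignment is forced.
Picking the cheapest available tutor for each shift independently would cost £1542, but that ignores the shift limits.
An optimal schedule: Apr 9→Petrov+Greco, Apr 10→Zhao, Apr 11→Costa+Jules, Apr 12→Mbeki, Apr 13→Petrov, Apr 14→Mbeki, Apr 15→Costa+Jules, Apr 16→Petrov, Apr 17→Mbeki, Apr 18→Zhao.
Total: 114 + 132 + 112 + 120 + 130 + 118 + 114 + 118 + 120 + 130 + 114 + 118 + 112 = £1552.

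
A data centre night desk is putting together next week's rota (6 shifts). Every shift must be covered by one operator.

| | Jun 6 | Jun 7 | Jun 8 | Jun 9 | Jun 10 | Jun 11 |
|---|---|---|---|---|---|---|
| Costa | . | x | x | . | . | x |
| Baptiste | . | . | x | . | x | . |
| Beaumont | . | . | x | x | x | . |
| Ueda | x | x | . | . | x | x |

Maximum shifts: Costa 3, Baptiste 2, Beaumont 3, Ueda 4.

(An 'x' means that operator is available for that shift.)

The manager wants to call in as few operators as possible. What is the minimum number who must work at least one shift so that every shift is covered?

6 slots to fill and no one can take more than 4, so at least ⌈6/4⌉ = 2 operators are needed.
Beaumont and Ueda alone can cover everything: Jun 6→Ueda, Jun 7→Ueda, Jun 8→Beaumont, Jun 9→Beaumont, Jun 10→Beaumont, Jun 11→Ueda.

2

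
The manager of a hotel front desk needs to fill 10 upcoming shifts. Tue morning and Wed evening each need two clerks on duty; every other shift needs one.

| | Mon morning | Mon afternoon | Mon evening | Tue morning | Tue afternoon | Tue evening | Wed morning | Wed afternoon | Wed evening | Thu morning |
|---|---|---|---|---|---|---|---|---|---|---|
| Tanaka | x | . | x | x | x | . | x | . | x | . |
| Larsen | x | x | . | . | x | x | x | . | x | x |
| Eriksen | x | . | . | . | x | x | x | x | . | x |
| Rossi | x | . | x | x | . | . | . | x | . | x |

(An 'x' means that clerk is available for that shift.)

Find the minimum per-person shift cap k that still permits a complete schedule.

With 4 clerks and 12 worker-slots to fill, someone must work at least ⌈12/4⌉ = 3 shifts, so k ≥ 3.
k = 3 works: Mon morning→Rossi, Mon afternoon→Larsen, Mon evening→Tanaka, Tue morning→Tanaka+Rossi, Tue afternoon→Eriksen, Tue evening→Larsen, Wed morning→Eriksen, Wed afternoon→Eriksen, Wed evening→Tanaka+Larsen, Thu morning→Rossi.
Loads: Tanaka 3, Larsen 3, Eriksen 3, Rossi 3 — all ≤ 3.

3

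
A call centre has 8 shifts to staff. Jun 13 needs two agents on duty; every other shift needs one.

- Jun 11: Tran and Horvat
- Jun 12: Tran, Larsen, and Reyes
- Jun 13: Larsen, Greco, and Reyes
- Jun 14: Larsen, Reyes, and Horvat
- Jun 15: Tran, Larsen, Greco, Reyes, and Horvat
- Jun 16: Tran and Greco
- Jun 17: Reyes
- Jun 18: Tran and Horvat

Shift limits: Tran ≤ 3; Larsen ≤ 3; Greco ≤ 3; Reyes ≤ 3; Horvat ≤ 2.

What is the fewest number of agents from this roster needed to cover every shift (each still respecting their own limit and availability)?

9 slots to fill and no one can take more than 3, so at least ⌈9/3⌉ = 3 agents are needed.
Tran, Larsen, and Reyes alone can cover everything: Jun 11→Tran, Jun 12→Larsen, Jun 13→Larsen+Reyes, Jun 14→Larsen, Jun 15→Reyes, Jun 16→Tran, Jun 17→Reyes, Jun 18→Tran.

3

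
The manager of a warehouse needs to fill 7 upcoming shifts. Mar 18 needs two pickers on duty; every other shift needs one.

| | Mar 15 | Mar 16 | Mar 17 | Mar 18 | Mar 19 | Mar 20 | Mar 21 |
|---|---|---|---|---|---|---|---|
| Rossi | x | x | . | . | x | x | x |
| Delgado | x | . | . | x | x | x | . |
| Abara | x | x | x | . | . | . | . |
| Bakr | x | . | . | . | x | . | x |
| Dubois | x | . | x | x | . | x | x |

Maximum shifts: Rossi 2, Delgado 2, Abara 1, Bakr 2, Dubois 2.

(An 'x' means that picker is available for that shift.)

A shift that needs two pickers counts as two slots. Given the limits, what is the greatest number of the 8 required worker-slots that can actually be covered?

Total capacity across all pickers is 2+2+1+2+2 = 9, and 8 slots are needed, so at most 8 can be filled.
An assignment achieving 8: Mar 15→Bakr, Mar 16→Rossi, Mar 17→Abara, Mar 18→Delgado+Dubois, Mar 19→Rossi, Mar 20→Delgado, Mar 21→Bakr.
Loads: Rossi 2/2, Delgado 2/2, Abara 1/1, Bakr 2/2, Dubois 1/2.

8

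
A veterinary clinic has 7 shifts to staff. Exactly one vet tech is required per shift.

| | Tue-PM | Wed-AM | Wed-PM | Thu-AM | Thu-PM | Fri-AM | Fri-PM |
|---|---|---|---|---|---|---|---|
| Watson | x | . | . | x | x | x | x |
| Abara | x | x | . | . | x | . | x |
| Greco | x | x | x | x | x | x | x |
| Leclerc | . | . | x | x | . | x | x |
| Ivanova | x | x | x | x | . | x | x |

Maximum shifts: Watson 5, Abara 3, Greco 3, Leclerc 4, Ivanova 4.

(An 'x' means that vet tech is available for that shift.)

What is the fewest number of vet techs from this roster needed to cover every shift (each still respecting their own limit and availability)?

2

7 slots to fill and no one can take more than 5, so at least ⌈7/5⌉ = 2 vet techs are needed.
Watson and Greco alone can cover everything: Tue-PM→Watson, Wed-AM→Greco, Wed-PM→Greco, Thu-AM→Watson, Thu-PM→Watson, Fri-AM→Watson, Fri-PM→Watson.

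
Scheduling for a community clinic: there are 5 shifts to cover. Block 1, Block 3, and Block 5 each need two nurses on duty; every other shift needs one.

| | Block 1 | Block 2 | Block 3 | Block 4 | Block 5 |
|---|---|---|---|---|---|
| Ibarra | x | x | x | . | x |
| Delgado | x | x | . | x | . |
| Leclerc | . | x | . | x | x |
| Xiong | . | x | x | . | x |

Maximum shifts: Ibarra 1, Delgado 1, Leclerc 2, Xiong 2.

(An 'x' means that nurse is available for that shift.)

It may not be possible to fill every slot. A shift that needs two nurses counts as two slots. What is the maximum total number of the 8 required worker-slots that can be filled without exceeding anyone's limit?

Total capacity across all nurses is 1+1+2+2 = 6, and 8 slots are needed, so at most 6 can be filled.
An assignment achieving 6: Block 1→Ibarra+Delgado, Block 3→Xiong, Block 4→Leclerc, Block 5→Leclerc+Xiong.
Loads: Ibarra 1/1, Delgado 1/1, Leclerc 2/2, Xiong 2/2.

6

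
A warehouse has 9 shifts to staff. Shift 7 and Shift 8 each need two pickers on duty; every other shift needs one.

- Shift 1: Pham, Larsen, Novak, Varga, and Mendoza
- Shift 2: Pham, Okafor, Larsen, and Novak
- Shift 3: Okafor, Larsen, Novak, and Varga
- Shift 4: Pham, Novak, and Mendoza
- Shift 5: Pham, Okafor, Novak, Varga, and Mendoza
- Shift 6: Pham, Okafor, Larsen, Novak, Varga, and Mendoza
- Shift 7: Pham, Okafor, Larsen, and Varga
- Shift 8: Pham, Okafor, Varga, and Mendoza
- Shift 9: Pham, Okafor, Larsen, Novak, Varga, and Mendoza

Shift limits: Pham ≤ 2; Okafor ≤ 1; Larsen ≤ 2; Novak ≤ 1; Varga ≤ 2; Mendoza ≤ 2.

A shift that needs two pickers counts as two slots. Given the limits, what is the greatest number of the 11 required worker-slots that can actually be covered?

10

Total capacity across all pickers is 2+1+2+1+2+2 = 10, and 11 slots are needed, so at most 10 can be filled.
An assignment achieving 10: Shift 1→Larsen, Shift 2→Pham, Shift 3→Okafor, Shift 4→Pham, Shift 5→Novak, Shift 6→Mendoza, Shift 7→Larsen+Varga, Shift 8→Varga+Mendoza.
Loads: Pham 2/2, Okafor 1/1, Larsen 2/2, Novak 1/1, Varga 2/2, Mendoza 2/2.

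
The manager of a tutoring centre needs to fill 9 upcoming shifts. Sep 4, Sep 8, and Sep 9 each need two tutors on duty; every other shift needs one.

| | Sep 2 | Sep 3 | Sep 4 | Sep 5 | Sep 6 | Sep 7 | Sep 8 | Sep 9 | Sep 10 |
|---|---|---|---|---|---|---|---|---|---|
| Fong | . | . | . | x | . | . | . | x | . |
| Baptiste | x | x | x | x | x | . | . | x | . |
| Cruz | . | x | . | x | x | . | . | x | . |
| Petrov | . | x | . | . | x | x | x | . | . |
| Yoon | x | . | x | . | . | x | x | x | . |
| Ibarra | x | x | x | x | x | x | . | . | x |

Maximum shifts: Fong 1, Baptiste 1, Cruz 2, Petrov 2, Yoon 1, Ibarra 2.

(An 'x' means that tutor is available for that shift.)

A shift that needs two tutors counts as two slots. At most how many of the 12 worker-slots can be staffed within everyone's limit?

Total capacity across all tutors is 1+1+2+2+1+2 = 9, and 12 slots are needed, so at most 9 can be filled.
An assignment achieving 9: Sep 2→Baptiste, Sep 3→Cruz, Sep 4→Ibarra, Sep 5→Fong, Sep 6→Cruz, Sep 7→Petrov, Sep 8→Petrov+Yoon, Sep 10→Ibarra.
Loads: Fong 1/1, Baptiste 1/1, Cruz 2/2, Petrov 2/2, Yoon 1/1, Ibarra 2/2.

9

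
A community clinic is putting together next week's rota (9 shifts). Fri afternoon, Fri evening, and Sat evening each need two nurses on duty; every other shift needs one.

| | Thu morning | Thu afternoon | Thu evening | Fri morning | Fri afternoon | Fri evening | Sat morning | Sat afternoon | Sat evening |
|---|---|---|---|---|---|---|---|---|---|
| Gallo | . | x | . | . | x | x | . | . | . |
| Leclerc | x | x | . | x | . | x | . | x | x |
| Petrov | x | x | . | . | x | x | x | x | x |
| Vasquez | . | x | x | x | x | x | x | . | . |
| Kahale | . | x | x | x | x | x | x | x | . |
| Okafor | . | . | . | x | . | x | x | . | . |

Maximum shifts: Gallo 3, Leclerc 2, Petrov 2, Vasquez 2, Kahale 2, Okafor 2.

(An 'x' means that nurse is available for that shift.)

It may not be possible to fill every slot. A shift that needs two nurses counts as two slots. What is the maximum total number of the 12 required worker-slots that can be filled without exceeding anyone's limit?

12

Total capacity across all nurses is 3+2+2+2+2+2 = 13, and 12 slots are needed, so at most 12 can be filled.
An assignment achieving 12: Thu morning→Leclerc, Thu afternoon→Gallo, Thu evening→Vasquez, Fri morning→Vasquez, Fri afternoon→Gallo+Kahale, Fri evening→Gallo+Okafor, Sat morning→Kahale, Sat afternoon→Petrov, Sat evening→Leclerc+Petrov.
Loads: Gallo 3/3, Leclerc 2/2, Petrov 2/2, Vasquez 2/2, Kahale 2/2, Okafor 1/2.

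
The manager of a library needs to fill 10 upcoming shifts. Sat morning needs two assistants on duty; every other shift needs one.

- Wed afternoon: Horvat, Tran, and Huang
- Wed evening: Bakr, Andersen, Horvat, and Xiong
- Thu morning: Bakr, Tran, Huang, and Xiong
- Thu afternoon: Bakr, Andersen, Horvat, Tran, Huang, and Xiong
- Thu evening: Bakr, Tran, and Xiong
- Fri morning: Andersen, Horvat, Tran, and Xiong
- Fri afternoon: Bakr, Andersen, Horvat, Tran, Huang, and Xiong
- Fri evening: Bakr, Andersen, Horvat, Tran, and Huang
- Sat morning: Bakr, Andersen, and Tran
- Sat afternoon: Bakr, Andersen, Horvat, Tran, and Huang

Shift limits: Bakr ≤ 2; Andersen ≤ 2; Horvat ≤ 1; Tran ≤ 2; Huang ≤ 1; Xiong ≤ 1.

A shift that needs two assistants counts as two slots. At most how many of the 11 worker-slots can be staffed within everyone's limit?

9

Total capacity across all assistants is 2+2+1+2+1+1 = 9, and 11 slots are needed, so at most 9 can be filled.
An assignment achieving 9: Wed afternoon→Horvat, Wed evening→Andersen, Thu morning→Tran, Thu afternoon→Xiong, Thu evening→Bakr, Fri morning→Tran, Fri evening→Huang, Sat morning→Bakr+Andersen.
Loads: Bakr 2/2, Andersen 2/2, Horvat 1/1, Tran 2/2, Huang 1/1, Xiong 1/1.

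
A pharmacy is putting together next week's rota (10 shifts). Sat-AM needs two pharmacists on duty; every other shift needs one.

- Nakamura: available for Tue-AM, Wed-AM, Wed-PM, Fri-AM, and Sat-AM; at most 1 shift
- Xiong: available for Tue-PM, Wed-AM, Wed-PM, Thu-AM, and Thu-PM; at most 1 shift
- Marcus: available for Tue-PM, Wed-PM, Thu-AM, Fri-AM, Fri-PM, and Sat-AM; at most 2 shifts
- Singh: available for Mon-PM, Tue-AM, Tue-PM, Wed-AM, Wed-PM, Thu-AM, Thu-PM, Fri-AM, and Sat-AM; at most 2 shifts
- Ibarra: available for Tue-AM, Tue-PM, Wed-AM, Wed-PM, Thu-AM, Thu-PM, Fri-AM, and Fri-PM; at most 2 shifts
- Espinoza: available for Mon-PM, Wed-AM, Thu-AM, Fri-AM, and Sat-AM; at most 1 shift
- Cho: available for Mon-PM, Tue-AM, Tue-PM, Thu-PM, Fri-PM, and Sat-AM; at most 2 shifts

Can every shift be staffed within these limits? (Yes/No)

One valid schedule: Mon-PM→Singh, Tue-AM→Nakamura, Tue-PM→Cho, Wed-AM→Singh, Wed-PM→Marcus, Thu-AM→Ibarra, Thu-PM→Xiong, Fri-AM→Ibarra, Fri-PM→Marcus, Sat-AM→Espinoza+Cho.
Loads: Nakamura 1/1, Xiong 1/1, Marcus 2/2, Singh 2/2, Ibarra 2/2, Espinoza 1/1, Cho 2/2 — all within limits.

Yes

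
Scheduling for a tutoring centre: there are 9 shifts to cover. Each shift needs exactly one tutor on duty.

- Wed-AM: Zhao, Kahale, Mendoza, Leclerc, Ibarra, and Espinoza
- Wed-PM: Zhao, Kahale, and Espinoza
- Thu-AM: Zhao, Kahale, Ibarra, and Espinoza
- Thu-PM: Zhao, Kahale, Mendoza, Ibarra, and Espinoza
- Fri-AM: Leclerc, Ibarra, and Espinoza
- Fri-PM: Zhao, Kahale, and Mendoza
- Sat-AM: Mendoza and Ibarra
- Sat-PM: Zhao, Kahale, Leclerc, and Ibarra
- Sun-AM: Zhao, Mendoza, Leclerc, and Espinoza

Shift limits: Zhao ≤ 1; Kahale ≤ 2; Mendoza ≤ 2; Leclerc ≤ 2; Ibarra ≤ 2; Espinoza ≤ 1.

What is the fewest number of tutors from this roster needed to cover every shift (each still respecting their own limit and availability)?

9 slots to fill and no one can take more than 2, so at least ⌈9/2⌉ = 5 tutors are needed.
Zhao, Kahale, Mendoza, Leclerc, and Ibarra alone can cover everything: Wed-AM→Ibarra, Wed-PM→Zhao, Thu-AM→Kahale, Thu-PM→Ibarra, Fri-AM→Leclerc, Fri-PM→Kahale, Sat-AM→Mendoza, Sat-PM→Leclerc, Sun-AM→Mendoza.

5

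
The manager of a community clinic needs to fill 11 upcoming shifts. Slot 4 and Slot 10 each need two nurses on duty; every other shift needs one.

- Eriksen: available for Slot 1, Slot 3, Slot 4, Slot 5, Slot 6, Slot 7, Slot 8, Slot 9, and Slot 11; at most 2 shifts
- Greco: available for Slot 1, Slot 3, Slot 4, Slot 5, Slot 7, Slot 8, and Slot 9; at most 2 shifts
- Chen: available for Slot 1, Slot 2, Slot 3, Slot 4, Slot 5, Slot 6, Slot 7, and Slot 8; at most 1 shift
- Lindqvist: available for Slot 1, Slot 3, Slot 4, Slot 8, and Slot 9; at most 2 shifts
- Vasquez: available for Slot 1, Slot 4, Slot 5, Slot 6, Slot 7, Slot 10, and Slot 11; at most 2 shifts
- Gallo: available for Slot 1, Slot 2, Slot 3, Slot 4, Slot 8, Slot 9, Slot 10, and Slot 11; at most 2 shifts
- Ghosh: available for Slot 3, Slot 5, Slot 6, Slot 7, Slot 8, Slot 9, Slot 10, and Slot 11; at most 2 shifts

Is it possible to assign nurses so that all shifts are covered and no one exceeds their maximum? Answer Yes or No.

One valid schedule: Slot 1→Lindqvist, Slot 2→Chen, Slot 3→Ghosh, Slot 4→Vasquez+Gallo, Slot 5→Greco, Slot 6→Eriksen, Slot 7→Greco, Slot 8→Ghosh, Slot 9→Lindqvist, Slot 10→Vasquez+Gallo, Slot 11→Eriksen.
Loads: Eriksen 2/2, Greco 2/2, Chen 1/1, Lindqvist 2/2, Vasquez 2/2, Gallo 2/2, Ghosh 2/2 — all within limits.

Yes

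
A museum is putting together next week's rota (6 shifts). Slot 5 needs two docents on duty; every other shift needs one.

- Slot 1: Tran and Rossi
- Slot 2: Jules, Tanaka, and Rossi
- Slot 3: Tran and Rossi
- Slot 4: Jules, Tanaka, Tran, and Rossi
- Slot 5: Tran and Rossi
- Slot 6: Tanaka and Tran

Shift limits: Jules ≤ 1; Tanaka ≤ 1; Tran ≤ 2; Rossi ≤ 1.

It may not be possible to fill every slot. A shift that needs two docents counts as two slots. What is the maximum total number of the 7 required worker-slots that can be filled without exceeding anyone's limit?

5

Total capacity across all docents is 1+1+2+1 = 5, and 7 slots are needed, so at most 5 can be filled.
An assignment achieving 5: Slot 1→Tran, Slot 2→Jules, Slot 3→Tran, Slot 5→Rossi, Slot 6→Tanaka.
Loads: Jules 1/1, Tanaka 1/1, Tran 2/2, Rossi 1/1.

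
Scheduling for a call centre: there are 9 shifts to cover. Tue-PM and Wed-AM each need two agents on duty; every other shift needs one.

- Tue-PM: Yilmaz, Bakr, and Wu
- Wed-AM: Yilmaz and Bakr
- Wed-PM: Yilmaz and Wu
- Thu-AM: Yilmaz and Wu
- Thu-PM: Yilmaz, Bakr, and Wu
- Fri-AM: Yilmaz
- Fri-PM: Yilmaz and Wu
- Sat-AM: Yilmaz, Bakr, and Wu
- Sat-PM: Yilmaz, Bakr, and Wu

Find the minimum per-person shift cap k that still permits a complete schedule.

4

With 3 agents and 11 worker-slots to fill, someone must work at least ⌈11/3⌉ = 4 shifts, so k ≥ 4.
k = 4 works: Tue-PM→Bakr+Wu, Wed-AM→Yilmaz+Bakr, Wed-PM→Yilmaz, Thu-AM→Yilmaz, Thu-PM→Bakr, Fri-AM→Yilmaz, Fri-PM→Wu, Sat-AM→Bakr, Sat-PM→Wu.
Loads: Yilmaz 4, Bakr 4, Wu 3 — all ≤ 4.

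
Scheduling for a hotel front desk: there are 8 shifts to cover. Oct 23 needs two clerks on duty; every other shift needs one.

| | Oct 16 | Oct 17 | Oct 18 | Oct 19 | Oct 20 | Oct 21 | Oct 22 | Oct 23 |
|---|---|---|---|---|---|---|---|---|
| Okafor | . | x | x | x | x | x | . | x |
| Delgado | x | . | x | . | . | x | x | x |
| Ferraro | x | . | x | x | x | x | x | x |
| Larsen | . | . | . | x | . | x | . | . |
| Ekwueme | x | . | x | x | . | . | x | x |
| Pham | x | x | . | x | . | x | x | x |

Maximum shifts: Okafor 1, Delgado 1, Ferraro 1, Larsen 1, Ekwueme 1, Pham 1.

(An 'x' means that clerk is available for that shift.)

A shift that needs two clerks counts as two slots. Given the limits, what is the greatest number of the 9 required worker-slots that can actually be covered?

Total capacity across all clerks is 1+1+1+1+1+1 = 6, and 9 slots are needed, so at most 6 can be filled.
An assignment achieving 6: Oct 16→Delgado, Oct 17→Okafor, Oct 18→Ekwueme, Oct 19→Larsen, Oct 20→Ferraro, Oct 22→Pham.
Loads: Okafor 1/1, Delgado 1/1, Ferraro 1/1, Larsen 1/1, Ekwueme 1/1, Pham 1/1.

6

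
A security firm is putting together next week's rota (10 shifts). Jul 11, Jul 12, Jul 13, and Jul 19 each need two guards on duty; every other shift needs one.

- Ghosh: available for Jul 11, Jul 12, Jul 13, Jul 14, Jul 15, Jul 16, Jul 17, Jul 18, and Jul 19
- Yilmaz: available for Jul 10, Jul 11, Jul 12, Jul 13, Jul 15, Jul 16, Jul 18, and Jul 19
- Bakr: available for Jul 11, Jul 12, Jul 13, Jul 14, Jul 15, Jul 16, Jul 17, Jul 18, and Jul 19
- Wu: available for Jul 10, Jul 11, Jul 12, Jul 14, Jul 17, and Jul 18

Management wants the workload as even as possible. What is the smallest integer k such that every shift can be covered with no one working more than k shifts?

With 4 guards and 14 worker-slots to fill, someone must work at least ⌈14/4⌉ = 4 shifts, so k ≥ 4.
k = 4 works: Jul 10→Yilmaz, Jul 11→Bakr+Wu, Jul 12→Bakr+Wu, Jul 13→Ghosh+Yilmaz, Jul 14→Ghosh, Jul 15→Ghosh, Jul 16→Ghosh, Jul 17→Bakr, Jul 18→Yilmaz, Jul 19→Yilmaz+Bakr.
Loads: Ghosh 4, Yilmaz 4, Bakr 4, Wu 2 — all ≤ 4.

4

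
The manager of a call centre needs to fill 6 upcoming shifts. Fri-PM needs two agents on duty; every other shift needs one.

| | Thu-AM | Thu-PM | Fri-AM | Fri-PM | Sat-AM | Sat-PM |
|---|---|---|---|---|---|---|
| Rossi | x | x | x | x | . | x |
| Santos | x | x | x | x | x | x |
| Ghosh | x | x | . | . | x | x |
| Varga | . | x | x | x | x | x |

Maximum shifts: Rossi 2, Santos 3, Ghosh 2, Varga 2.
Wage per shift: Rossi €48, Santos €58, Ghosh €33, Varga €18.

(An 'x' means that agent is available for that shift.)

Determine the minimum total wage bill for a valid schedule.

€256

Picking the cheapest available agent for each shift independently would cost €171, but that ignores the shift limits.
An optimal schedule: Thu-AM→Ghosh, Thu-PM→Rossi, Fri-AM→Varga, Fri-PM→Varga+Rossi, Sat-AM→Ghosh, Sat-PM→Santos.
Total: 33 + 48 + 18 + 18 + 48 + 33 + 58 = €256.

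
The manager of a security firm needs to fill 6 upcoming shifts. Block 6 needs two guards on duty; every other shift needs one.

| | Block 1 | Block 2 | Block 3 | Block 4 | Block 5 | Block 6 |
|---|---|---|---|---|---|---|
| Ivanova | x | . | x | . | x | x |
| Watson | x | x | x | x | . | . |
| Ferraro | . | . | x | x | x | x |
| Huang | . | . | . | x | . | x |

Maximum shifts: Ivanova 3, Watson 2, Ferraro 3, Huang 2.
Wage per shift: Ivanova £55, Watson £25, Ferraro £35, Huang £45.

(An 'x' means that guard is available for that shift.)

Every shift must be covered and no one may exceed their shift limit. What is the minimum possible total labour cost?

Block 2 can only be covered by Watson, so that assignment is forced.
Picking the cheapest available guard for each shift independently would cost £215, but that ignores the shift limits.
An optimal schedule: Block 1→Watson, Block 2→Watson, Block 3→Ferraro, Block 4→Huang, Block 5→Ferraro, Block 6→Ferraro+Huang.
Total: 25 + 25 + 35 + 45 + 35 + 35 + 45 = £245.

£245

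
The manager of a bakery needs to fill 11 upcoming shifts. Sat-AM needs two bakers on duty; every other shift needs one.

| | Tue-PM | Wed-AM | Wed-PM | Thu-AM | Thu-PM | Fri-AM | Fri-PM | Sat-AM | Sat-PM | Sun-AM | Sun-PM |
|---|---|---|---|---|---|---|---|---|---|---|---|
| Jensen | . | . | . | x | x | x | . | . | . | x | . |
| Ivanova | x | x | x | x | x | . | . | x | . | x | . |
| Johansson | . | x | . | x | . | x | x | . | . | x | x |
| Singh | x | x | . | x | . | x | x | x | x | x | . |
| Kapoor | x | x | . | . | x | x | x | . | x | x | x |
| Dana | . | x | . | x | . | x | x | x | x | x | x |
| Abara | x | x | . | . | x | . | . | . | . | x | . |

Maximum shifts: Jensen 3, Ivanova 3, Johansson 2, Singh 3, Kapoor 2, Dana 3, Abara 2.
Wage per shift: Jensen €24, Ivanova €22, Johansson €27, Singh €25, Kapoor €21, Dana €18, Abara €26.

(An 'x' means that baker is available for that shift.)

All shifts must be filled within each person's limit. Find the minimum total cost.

€259

Wed-PM can only be covered by Ivanova, so that assignment is forced.
Picking the cheapest available baker for each shift independently would cost €230, but that ignores the shift limits.
An optimal schedule: Tue-PM→Kapoor, Wed-AM→Ivanova, Wed-PM→Ivanova, Thu-AM→Jensen, Thu-PM→Kapoor, Fri-AM→Jensen, Fri-PM→Singh, Sat-AM→Dana+Ivanova, Sat-PM→Dana, Sun-AM→Jensen, Sun-PM→Dana.
Total: 21 + 22 + 22 + 24 + 21 + 24 + 25 + 18 + 22 + 18 + 24 + 18 = €259.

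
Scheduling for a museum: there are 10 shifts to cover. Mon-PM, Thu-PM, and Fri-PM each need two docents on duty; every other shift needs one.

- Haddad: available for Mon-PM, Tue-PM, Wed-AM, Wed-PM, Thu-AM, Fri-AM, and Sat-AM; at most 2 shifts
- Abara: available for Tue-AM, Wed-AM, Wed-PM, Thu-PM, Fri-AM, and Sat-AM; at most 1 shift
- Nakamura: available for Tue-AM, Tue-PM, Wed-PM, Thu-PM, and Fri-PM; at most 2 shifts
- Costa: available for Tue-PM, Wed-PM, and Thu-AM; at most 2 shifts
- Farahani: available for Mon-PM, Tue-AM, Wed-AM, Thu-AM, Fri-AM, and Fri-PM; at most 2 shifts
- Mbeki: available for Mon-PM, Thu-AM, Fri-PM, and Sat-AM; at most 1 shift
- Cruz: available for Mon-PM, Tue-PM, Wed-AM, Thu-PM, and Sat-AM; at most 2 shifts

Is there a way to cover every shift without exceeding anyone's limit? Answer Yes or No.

Total capacity is 2+1+2+2+2+1+2 = 12 but 13 worker-slots are needed — infeasible.

No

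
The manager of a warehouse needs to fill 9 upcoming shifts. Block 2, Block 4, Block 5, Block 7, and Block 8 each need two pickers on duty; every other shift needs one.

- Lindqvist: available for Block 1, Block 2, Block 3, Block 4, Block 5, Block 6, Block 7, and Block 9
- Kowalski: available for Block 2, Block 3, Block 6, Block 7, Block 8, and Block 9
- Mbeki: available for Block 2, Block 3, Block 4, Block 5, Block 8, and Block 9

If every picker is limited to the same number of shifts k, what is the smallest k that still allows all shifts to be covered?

5

With 3 pickers and 14 worker-slots to fill, someone must work at least ⌈14/3⌉ = 5 shifts, so k ≥ 5.
k = 5 works: Block 1→Lindqvist, Block 2→Kowalski+Mbeki, Block 3→Kowalski, Block 4→Lindqvist+Mbeki, Block 5→Lindqvist+Mbeki, Block 6→Lindqvist, Block 7→Lindqvist+Kowalski, Block 8→Kowalski+Mbeki, Block 9→Kowalski.
Loads: Lindqvist 5, Kowalski 5, Mbeki 4 — all ≤ 5.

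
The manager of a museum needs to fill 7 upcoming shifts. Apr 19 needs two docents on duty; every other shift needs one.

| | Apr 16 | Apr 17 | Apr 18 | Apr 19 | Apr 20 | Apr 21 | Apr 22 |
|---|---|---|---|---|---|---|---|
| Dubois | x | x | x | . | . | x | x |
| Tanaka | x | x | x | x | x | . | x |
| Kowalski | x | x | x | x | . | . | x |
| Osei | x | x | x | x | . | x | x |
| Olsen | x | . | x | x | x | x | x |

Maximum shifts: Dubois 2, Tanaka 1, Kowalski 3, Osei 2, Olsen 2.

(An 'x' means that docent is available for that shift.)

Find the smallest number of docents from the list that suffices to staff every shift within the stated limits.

4

8 slots to fill and no one can take more than 3, so at least ⌈8/3⌉ = 3 docents are needed.
Any 3 docents together have capacity at most 3+2+2 = 7 < 8 slots, so 3 can never suffice.
Dubois, Tanaka, Kowalski, and Osei alone can cover everything: Apr 16→Dubois, Apr 17→Kowalski, Apr 18→Kowalski, Apr 19→Kowalski+Osei, Apr 20→Tanaka, Apr 21→Dubois, Apr 22→Osei.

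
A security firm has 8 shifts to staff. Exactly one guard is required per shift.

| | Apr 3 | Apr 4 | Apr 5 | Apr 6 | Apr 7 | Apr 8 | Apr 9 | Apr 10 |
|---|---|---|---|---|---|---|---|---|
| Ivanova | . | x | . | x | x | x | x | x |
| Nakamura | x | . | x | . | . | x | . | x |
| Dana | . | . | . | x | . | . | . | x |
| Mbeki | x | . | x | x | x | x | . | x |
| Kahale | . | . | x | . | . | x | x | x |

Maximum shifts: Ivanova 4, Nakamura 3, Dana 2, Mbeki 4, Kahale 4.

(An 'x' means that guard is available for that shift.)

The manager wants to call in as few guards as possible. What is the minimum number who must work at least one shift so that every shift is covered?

8 slots to fill and no one can take more than 4, so at least ⌈8/4⌉ = 2 guards are needed.
Ivanova and Mbeki alone can cover everything: Apr 3→Mbeki, Apr 4→Ivanova, Apr 5→Mbeki, Apr 6→Ivanova, Apr 7→Ivanova, Apr 8→Mbeki, Apr 9→Ivanova, Apr 10→Mbeki.

2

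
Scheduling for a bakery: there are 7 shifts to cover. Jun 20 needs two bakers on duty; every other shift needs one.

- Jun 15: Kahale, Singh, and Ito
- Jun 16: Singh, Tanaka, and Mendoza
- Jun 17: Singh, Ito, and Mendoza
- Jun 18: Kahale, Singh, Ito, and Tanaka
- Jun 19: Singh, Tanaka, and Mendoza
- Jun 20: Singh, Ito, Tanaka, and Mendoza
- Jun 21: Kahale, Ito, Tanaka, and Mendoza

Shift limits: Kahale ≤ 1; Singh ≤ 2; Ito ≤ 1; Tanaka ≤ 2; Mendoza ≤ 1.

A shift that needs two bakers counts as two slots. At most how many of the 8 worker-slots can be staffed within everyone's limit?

Total capacity across all bakers is 1+2+1+2+1 = 7, and 8 slots are needed, so at most 7 can be filled.
An assignment achieving 7: Jun 15→Kahale, Jun 16→Singh, Jun 17→Singh, Jun 18→Ito, Jun 19→Tanaka, Jun 20→Tanaka+Mendoza.
Loads: Kahale 1/1, Singh 2/2, Ito 1/1, Tanaka 2/2, Mendoza 1/1.

7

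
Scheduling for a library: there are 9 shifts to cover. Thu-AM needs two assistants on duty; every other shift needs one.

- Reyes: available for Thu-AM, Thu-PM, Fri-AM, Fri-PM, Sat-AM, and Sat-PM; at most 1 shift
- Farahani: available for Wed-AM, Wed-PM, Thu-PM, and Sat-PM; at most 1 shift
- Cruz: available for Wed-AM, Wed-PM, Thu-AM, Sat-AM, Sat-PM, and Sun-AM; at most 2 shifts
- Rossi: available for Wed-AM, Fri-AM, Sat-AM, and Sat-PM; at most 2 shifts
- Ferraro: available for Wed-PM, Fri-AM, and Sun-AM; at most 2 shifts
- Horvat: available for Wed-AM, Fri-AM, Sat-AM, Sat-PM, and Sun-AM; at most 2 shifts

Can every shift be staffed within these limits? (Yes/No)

Total capacity is 10 and 10 slots are needed, so capacity alone doesn't rule it out.
Shifts {Thu-AM, Fri-PM} need 3 worker-slots in total, but the assistants available for any of those shifts (Reyes and Cruz) can supply at most 2 among them. So no valid schedule exists.

No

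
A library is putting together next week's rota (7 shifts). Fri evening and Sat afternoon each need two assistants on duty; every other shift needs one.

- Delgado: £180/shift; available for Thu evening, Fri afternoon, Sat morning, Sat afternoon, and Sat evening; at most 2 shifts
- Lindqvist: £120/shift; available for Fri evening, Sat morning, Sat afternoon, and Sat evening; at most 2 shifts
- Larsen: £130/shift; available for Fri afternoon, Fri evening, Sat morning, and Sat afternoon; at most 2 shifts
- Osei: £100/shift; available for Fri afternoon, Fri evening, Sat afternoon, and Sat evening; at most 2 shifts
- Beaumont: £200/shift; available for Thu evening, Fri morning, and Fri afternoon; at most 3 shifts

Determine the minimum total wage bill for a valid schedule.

£1260

Fri morning can only be covered by Beaumont, so that assignment is forced.
Picking the cheapest available assistant for each shift independently would cost £1140, but that ignores the shift limits.
An optimal schedule: Thu evening→Delgado, Fri morning→Beaumont, Fri afternoon→Osei, Fri evening→Lindqvist+Larsen, Sat morning→Delgado, Sat afternoon→Larsen+Osei, Sat evening→Lindqvist.
Total: 180 + 200 + 100 + 120 + 130 + 180 + 130 + 100 + 120 = £1260.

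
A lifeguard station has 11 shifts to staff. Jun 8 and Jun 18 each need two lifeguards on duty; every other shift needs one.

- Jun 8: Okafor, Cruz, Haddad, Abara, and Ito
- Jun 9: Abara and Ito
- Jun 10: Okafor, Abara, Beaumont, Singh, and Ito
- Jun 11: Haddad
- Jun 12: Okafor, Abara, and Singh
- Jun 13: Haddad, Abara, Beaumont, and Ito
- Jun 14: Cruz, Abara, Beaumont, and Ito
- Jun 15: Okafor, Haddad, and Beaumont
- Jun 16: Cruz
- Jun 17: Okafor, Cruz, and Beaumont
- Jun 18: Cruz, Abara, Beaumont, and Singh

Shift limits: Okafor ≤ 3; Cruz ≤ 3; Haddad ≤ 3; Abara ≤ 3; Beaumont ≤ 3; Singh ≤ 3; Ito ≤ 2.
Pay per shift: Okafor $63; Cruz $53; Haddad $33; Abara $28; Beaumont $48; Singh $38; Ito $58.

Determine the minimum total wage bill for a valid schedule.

$494

Jun 11 can only be covered by Haddad, so that assignment is forced.
Jun 16 can only be covered by Cruz, so that assignment is forced.
Picking the cheapest available lifeguard for each shift independently would cost $434, but that ignores the shift limits.
An optimal schedule: Jun 8→Abara+Haddad, Jun 9→Abara, Jun 10→Singh, Jun 11→Haddad, Jun 12→Singh, Jun 13→Abara, Jun 14→Beaumont, Jun 15→Haddad, Jun 16→Cruz, Jun 17→Beaumont, Jun 18→Singh+Beaumont.
Total: 28 + 33 + 28 + 38 + 33 + 38 + 28 + 48 + 33 + 53 + 48 + 38 + 48 = $494.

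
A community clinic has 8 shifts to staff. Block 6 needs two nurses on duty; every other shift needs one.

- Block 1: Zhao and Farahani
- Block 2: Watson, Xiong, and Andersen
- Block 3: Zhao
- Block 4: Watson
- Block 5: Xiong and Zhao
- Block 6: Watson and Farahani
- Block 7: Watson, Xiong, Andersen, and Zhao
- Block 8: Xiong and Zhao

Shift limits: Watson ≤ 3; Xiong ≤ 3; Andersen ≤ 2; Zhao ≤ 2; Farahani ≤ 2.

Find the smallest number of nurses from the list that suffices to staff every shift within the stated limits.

4

9 slots to fill and no one can take more than 3, so at least ⌈9/3⌉ = 3 nurses are needed.
Any 3 nurses together have capacity at most 3+3+2 = 8 < 9 slots, so 3 can never suffice.
Watson, Xiong, Zhao, and Farahani alone can cover everything: Block 1→Zhao, Block 2→Watson, Block 3→Zhao, Block 4→Watson, Block 5→Xiong, Block 6→Watson+Farahani, Block 7→Xiong, Block 8→Xiong.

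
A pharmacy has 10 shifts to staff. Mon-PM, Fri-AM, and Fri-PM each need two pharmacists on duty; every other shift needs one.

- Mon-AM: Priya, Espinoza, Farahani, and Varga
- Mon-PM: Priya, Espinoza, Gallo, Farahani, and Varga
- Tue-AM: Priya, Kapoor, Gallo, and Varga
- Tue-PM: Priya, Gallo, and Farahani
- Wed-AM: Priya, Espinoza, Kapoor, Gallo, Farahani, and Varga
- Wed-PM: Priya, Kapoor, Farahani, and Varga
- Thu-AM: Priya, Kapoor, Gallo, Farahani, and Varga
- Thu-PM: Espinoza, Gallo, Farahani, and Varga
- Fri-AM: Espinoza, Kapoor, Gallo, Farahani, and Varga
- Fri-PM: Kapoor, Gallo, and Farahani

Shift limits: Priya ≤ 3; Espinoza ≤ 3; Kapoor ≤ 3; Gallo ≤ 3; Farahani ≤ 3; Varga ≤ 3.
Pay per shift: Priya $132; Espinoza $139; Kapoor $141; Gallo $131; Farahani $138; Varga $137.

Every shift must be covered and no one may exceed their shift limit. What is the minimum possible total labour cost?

$1753

Picking the cheapest available pharmacist for each shift independently would cost $1719, but that ignores the shift limits.
An optimal schedule: Mon-AM→Priya, Mon-PM→Varga+Farahani, Tue-AM→Gallo, Tue-PM→Gallo, Wed-AM→Varga, Wed-PM→Priya, Thu-AM→Priya, Thu-PM→Varga, Fri-AM→Farahani+Espinoza, Fri-PM→Gallo+Farahani.
Total: 132 + 137 + 138 + 131 + 131 + 137 + 132 + 132 + 137 + 138 + 139 + 131 + 138 = $1753.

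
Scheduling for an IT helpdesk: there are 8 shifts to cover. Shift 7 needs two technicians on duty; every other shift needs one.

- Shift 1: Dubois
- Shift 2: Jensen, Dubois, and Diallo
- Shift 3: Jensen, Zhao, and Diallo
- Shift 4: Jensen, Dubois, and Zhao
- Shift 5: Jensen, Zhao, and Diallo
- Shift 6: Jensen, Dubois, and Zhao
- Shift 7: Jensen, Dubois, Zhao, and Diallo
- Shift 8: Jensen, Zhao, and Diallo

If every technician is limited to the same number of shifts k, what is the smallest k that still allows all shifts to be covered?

With 4 technicians and 9 worker-slots to fill, someone must work at least ⌈9/4⌉ = 3 shifts, so k ≥ 3.
k = 3 works: Shift 1→Dubois, Shift 2→Jensen, Shift 3→Jensen, Shift 4→Jensen, Shift 5→Zhao, Shift 6→Dubois, Shift 7→Dubois+Zhao, Shift 8→Zhao.
Loads: Jensen 3, Dubois 3, Zhao 3, Diallo 0 — all ≤ 3.

3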